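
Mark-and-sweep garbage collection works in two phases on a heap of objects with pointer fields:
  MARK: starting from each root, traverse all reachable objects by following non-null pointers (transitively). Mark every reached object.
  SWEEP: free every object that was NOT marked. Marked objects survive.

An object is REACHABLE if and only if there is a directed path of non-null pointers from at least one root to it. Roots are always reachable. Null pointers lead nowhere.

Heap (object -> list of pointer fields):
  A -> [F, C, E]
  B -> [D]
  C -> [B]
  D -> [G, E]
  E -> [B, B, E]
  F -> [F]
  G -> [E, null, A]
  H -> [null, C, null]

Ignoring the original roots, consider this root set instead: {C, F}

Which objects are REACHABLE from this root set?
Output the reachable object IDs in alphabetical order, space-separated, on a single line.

Answer: A B C D E F G

Derivation:
Roots: C F
Mark C: refs=B, marked=C
Mark F: refs=F, marked=C F
Mark B: refs=D, marked=B C F
Mark D: refs=G E, marked=B C D F
Mark G: refs=E null A, marked=B C D F G
Mark E: refs=B B E, marked=B C D E F G
Mark A: refs=F C E, marked=A B C D E F G
Unmarked (collected): H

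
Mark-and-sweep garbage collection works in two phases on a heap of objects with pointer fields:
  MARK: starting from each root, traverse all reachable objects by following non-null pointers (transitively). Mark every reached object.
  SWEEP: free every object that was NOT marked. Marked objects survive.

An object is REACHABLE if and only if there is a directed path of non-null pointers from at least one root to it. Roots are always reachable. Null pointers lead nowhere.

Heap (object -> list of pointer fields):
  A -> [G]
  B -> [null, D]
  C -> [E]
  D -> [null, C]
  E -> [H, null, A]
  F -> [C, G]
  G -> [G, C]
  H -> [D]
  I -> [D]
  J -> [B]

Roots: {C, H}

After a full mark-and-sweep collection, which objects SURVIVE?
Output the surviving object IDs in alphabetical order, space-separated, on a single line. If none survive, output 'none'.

Answer: A C D E G H

Derivation:
Roots: C H
Mark C: refs=E, marked=C
Mark H: refs=D, marked=C H
Mark E: refs=H null A, marked=C E H
Mark D: refs=null C, marked=C D E H
Mark A: refs=G, marked=A C D E H
Mark G: refs=G C, marked=A C D E G H
Unmarked (collected): B F I J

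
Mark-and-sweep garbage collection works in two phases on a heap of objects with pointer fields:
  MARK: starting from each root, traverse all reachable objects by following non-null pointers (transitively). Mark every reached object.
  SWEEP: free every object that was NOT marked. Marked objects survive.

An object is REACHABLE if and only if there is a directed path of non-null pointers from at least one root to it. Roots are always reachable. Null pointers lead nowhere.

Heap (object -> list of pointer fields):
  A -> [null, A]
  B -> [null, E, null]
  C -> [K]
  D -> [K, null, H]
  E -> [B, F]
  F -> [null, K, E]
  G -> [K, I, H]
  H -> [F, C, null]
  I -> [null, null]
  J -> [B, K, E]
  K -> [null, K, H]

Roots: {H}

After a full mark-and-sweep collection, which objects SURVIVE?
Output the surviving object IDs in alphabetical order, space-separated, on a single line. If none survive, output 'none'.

Answer: B C E F H K

Derivation:
Roots: H
Mark H: refs=F C null, marked=H
Mark F: refs=null K E, marked=F H
Mark C: refs=K, marked=C F H
Mark K: refs=null K H, marked=C F H K
Mark E: refs=B F, marked=C E F H K
Mark B: refs=null E null, marked=B C E F H K
Unmarked (collected): A D G I J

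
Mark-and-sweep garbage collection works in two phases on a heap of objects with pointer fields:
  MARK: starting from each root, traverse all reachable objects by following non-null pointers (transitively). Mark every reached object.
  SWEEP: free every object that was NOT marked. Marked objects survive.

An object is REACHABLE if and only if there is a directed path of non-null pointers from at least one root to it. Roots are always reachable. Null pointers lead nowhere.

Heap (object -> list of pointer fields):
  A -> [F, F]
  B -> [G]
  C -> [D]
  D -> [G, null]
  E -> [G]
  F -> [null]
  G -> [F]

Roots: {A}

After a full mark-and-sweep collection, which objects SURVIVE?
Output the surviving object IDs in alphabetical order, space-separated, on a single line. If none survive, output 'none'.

Answer: A F

Derivation:
Roots: A
Mark A: refs=F F, marked=A
Mark F: refs=null, marked=A F
Unmarked (collected): B C D E G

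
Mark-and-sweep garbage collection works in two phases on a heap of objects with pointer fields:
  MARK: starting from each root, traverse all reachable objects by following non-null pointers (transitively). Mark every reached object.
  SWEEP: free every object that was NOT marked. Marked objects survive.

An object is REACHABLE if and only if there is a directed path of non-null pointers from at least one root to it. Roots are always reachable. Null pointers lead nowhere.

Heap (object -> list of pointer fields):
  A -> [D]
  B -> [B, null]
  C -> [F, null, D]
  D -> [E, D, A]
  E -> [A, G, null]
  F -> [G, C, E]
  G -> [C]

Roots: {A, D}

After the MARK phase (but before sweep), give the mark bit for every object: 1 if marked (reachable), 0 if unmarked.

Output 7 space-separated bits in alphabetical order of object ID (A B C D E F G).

Answer: 1 0 1 1 1 1 1

Derivation:
Roots: A D
Mark A: refs=D, marked=A
Mark D: refs=E D A, marked=A D
Mark E: refs=A G null, marked=A D E
Mark G: refs=C, marked=A D E G
Mark C: refs=F null D, marked=A C D E G
Mark F: refs=G C E, marked=A C D E F G
Unmarked (collected): B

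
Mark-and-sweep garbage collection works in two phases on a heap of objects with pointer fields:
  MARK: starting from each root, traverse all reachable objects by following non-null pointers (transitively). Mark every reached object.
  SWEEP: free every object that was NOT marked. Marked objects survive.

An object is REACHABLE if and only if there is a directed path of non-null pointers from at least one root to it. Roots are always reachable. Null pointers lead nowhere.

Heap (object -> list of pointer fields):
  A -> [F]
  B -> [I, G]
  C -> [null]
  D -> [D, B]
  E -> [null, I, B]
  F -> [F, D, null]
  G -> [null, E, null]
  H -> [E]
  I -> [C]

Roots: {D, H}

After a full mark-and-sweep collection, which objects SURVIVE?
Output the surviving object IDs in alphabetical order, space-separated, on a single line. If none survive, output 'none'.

Answer: B C D E G H I

Derivation:
Roots: D H
Mark D: refs=D B, marked=D
Mark H: refs=E, marked=D H
Mark B: refs=I G, marked=B D H
Mark E: refs=null I B, marked=B D E H
Mark I: refs=C, marked=B D E H I
Mark G: refs=null E null, marked=B D E G H I
Mark C: refs=null, marked=B C D E G H I
Unmarked (collected): A F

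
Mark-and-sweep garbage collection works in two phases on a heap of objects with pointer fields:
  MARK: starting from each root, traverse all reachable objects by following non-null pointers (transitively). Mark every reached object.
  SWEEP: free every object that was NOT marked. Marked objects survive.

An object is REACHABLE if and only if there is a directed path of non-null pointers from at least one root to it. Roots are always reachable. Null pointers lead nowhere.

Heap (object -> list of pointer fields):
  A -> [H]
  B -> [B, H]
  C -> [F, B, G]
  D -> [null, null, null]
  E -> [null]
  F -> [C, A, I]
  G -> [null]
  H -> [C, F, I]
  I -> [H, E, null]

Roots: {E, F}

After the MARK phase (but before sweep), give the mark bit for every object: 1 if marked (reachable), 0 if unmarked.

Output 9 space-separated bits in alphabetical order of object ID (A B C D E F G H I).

Roots: E F
Mark E: refs=null, marked=E
Mark F: refs=C A I, marked=E F
Mark C: refs=F B G, marked=C E F
Mark A: refs=H, marked=A C E F
Mark I: refs=H E null, marked=A C E F I
Mark B: refs=B H, marked=A B C E F I
Mark G: refs=null, marked=A B C E F G I
Mark H: refs=C F I, marked=A B C E F G H I
Unmarked (collected): D

Answer: 1 1 1 0 1 1 1 1 1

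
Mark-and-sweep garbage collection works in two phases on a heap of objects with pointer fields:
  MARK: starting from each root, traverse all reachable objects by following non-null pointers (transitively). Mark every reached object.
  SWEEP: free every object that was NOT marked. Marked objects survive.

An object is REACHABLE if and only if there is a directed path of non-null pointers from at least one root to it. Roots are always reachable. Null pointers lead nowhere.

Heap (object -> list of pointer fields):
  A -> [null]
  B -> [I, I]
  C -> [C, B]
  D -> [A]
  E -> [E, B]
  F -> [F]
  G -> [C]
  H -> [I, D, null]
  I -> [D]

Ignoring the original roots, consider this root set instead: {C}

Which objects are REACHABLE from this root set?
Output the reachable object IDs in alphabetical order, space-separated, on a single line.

Roots: C
Mark C: refs=C B, marked=C
Mark B: refs=I I, marked=B C
Mark I: refs=D, marked=B C I
Mark D: refs=A, marked=B C D I
Mark A: refs=null, marked=A B C D I
Unmarked (collected): E F G H

Answer: A B C D I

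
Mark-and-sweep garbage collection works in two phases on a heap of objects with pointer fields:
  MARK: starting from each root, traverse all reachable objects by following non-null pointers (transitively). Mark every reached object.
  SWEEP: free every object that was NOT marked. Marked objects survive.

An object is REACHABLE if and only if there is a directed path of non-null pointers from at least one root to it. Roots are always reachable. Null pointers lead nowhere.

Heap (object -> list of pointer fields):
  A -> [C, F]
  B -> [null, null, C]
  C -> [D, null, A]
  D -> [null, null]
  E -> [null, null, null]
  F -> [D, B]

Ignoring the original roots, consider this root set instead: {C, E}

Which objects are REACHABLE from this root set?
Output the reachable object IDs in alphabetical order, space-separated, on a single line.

Roots: C E
Mark C: refs=D null A, marked=C
Mark E: refs=null null null, marked=C E
Mark D: refs=null null, marked=C D E
Mark A: refs=C F, marked=A C D E
Mark F: refs=D B, marked=A C D E F
Mark B: refs=null null C, marked=A B C D E F
Unmarked (collected): (none)

Answer: A B C D E F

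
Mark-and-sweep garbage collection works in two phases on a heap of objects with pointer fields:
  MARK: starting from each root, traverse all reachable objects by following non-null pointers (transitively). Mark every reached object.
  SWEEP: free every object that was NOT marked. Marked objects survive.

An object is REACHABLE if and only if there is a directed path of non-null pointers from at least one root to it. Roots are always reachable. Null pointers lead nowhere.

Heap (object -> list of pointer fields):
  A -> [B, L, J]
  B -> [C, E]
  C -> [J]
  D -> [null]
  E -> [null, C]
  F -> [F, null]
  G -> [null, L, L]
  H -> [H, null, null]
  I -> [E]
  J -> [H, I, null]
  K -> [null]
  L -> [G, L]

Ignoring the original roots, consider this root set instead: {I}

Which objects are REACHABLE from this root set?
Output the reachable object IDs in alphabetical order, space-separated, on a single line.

Answer: C E H I J

Derivation:
Roots: I
Mark I: refs=E, marked=I
Mark E: refs=null C, marked=E I
Mark C: refs=J, marked=C E I
Mark J: refs=H I null, marked=C E I J
Mark H: refs=H null null, marked=C E H I J
Unmarked (collected): A B D F G K L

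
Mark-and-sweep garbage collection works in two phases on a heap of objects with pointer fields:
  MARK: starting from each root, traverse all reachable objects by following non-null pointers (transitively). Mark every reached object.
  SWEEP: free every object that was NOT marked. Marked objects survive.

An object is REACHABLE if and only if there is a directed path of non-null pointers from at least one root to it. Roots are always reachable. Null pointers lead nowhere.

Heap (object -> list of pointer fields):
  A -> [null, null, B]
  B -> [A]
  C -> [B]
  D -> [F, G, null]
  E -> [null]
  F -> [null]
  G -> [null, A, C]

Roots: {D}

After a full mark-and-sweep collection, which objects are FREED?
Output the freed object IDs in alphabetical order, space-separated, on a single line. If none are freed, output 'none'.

Answer: E

Derivation:
Roots: D
Mark D: refs=F G null, marked=D
Mark F: refs=null, marked=D F
Mark G: refs=null A C, marked=D F G
Mark A: refs=null null B, marked=A D F G
Mark C: refs=B, marked=A C D F G
Mark B: refs=A, marked=A B C D F G
Unmarked (collected): E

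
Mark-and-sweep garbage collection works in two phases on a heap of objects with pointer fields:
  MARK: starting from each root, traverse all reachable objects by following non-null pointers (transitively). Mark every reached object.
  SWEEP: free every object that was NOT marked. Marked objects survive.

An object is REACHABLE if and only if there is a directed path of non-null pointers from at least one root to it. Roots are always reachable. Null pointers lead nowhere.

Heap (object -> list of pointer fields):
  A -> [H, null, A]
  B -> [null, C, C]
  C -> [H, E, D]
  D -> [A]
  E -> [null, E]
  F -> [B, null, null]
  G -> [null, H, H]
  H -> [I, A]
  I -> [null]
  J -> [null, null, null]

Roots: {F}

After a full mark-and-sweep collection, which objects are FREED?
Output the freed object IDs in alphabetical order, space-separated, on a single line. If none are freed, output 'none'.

Answer: G J

Derivation:
Roots: F
Mark F: refs=B null null, marked=F
Mark B: refs=null C C, marked=B F
Mark C: refs=H E D, marked=B C F
Mark H: refs=I A, marked=B C F H
Mark E: refs=null E, marked=B C E F H
Mark D: refs=A, marked=B C D E F H
Mark I: refs=null, marked=B C D E F H I
Mark A: refs=H null A, marked=A B C D E F H I
Unmarked (collected): G J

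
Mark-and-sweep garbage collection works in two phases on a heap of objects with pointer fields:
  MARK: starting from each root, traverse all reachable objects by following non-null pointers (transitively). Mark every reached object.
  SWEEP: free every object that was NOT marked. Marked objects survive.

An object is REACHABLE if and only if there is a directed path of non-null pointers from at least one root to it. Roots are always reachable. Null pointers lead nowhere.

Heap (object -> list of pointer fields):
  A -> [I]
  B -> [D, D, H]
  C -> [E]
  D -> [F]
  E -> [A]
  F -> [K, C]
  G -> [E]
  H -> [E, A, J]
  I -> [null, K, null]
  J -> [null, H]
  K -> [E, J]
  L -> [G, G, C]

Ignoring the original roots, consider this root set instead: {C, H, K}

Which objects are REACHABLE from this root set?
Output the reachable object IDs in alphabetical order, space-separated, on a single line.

Roots: C H K
Mark C: refs=E, marked=C
Mark H: refs=E A J, marked=C H
Mark K: refs=E J, marked=C H K
Mark E: refs=A, marked=C E H K
Mark A: refs=I, marked=A C E H K
Mark J: refs=null H, marked=A C E H J K
Mark I: refs=null K null, marked=A C E H I J K
Unmarked (collected): B D F G L

Answer: A C E H I J K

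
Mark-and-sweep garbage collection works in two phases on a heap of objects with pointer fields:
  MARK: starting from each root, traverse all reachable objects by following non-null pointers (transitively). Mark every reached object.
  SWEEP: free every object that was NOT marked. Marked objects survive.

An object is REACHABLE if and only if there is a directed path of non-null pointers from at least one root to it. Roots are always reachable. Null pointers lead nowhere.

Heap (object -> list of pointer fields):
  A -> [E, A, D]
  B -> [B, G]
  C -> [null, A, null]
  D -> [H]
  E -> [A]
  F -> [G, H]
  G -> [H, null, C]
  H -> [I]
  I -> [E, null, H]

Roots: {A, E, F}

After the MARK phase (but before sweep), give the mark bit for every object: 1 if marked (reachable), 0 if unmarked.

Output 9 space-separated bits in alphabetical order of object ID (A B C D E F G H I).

Roots: A E F
Mark A: refs=E A D, marked=A
Mark E: refs=A, marked=A E
Mark F: refs=G H, marked=A E F
Mark D: refs=H, marked=A D E F
Mark G: refs=H null C, marked=A D E F G
Mark H: refs=I, marked=A D E F G H
Mark C: refs=null A null, marked=A C D E F G H
Mark I: refs=E null H, marked=A C D E F G H I
Unmarked (collected): B

Answer: 1 0 1 1 1 1 1 1 1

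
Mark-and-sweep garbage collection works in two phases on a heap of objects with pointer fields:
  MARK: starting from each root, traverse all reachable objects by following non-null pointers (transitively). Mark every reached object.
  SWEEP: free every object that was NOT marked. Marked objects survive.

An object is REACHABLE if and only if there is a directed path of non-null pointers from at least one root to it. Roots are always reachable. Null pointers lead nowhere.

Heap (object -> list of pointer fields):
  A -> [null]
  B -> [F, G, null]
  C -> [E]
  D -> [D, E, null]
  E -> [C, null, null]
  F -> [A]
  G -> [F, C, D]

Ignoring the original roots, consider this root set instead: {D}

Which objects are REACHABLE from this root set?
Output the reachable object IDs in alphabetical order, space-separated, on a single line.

Answer: C D E

Derivation:
Roots: D
Mark D: refs=D E null, marked=D
Mark E: refs=C null null, marked=D E
Mark C: refs=E, marked=C D E
Unmarked (collected): A B F G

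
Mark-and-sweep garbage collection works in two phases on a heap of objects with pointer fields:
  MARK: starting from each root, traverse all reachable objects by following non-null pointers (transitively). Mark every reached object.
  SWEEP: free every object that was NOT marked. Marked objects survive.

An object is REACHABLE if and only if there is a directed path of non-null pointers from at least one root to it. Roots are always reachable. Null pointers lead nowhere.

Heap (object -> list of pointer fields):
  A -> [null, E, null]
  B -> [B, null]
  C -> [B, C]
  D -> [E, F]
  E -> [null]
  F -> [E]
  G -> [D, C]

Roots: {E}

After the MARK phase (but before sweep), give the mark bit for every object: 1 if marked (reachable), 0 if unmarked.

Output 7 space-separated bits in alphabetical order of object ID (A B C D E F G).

Answer: 0 0 0 0 1 0 0

Derivation:
Roots: E
Mark E: refs=null, marked=E
Unmarked (collected): A B C D F G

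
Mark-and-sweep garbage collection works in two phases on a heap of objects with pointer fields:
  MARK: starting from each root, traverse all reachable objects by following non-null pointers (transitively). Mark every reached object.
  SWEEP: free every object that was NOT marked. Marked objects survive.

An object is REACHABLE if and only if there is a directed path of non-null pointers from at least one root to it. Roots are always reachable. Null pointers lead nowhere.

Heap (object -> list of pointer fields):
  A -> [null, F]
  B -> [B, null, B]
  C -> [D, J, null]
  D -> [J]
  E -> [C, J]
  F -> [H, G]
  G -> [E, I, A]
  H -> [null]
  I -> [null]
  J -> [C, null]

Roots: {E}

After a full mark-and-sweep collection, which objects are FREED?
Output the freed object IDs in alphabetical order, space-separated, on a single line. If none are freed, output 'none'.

Roots: E
Mark E: refs=C J, marked=E
Mark C: refs=D J null, marked=C E
Mark J: refs=C null, marked=C E J
Mark D: refs=J, marked=C D E J
Unmarked (collected): A B F G H I

Answer: A B F G H I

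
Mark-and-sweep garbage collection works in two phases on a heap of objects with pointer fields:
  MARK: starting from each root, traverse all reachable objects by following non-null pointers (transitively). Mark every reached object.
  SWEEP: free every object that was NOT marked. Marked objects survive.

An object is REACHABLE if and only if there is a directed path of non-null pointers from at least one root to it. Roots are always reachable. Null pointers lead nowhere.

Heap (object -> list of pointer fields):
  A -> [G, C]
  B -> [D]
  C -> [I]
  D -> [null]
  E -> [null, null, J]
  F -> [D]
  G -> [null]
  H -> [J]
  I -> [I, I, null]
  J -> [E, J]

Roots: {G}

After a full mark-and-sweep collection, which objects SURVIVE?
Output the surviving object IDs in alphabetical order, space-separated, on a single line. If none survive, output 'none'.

Answer: G

Derivation:
Roots: G
Mark G: refs=null, marked=G
Unmarked (collected): A B C D E F H I J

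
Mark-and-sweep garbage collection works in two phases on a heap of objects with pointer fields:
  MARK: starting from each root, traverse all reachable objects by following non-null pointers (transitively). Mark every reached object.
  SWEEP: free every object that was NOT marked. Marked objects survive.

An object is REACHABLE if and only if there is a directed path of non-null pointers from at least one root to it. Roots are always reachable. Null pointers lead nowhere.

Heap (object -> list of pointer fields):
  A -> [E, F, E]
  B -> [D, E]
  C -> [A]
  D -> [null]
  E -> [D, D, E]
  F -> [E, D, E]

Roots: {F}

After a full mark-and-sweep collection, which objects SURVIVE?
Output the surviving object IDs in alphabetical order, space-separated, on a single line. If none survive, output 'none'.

Roots: F
Mark F: refs=E D E, marked=F
Mark E: refs=D D E, marked=E F
Mark D: refs=null, marked=D E F
Unmarked (collected): A B C

Answer: D E F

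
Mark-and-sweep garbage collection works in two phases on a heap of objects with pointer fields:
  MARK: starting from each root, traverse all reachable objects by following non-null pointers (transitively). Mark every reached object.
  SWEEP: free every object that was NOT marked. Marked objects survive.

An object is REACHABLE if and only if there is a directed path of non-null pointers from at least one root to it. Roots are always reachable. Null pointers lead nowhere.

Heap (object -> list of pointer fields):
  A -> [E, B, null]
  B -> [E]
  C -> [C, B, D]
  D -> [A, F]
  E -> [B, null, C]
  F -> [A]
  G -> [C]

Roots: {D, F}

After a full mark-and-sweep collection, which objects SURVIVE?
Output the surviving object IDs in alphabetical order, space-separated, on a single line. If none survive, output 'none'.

Answer: A B C D E F

Derivation:
Roots: D F
Mark D: refs=A F, marked=D
Mark F: refs=A, marked=D F
Mark A: refs=E B null, marked=A D F
Mark E: refs=B null C, marked=A D E F
Mark B: refs=E, marked=A B D E F
Mark C: refs=C B D, marked=A B C D E F
Unmarked (collected): G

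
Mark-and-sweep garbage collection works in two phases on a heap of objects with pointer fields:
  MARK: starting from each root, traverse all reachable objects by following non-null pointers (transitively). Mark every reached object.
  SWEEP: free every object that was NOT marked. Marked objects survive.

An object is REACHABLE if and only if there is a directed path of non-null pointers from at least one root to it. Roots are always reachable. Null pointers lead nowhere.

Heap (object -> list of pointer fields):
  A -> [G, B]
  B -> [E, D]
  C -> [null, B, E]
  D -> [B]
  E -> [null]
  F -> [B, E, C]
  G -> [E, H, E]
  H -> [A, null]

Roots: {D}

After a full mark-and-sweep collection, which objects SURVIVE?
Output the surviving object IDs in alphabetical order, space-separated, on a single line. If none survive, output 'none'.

Answer: B D E

Derivation:
Roots: D
Mark D: refs=B, marked=D
Mark B: refs=E D, marked=B D
Mark E: refs=null, marked=B D E
Unmarked (collected): A C F G H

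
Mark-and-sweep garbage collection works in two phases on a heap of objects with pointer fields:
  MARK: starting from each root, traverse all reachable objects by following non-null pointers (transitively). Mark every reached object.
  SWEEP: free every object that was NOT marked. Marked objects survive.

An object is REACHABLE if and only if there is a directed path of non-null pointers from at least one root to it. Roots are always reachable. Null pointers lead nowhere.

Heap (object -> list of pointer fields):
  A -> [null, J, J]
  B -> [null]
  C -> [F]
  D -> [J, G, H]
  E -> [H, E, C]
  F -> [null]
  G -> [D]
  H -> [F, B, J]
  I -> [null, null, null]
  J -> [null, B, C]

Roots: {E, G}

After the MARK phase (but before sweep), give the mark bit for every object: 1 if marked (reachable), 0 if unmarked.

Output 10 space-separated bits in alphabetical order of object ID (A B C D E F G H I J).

Answer: 0 1 1 1 1 1 1 1 0 1

Derivation:
Roots: E G
Mark E: refs=H E C, marked=E
Mark G: refs=D, marked=E G
Mark H: refs=F B J, marked=E G H
Mark C: refs=F, marked=C E G H
Mark D: refs=J G H, marked=C D E G H
Mark F: refs=null, marked=C D E F G H
Mark B: refs=null, marked=B C D E F G H
Mark J: refs=null B C, marked=B C D E F G H J
Unmarked (collected): A I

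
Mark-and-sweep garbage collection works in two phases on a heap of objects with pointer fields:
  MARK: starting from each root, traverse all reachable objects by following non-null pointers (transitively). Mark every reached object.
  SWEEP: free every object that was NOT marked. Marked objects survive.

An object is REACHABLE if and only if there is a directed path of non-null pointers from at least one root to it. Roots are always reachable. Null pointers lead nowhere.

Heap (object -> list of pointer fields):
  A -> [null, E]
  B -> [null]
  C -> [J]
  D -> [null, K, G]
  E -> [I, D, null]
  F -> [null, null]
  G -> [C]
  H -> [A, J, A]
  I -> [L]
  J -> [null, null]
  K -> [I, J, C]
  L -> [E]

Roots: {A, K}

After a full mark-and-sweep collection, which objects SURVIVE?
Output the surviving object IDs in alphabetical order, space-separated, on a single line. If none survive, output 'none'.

Answer: A C D E G I J K L

Derivation:
Roots: A K
Mark A: refs=null E, marked=A
Mark K: refs=I J C, marked=A K
Mark E: refs=I D null, marked=A E K
Mark I: refs=L, marked=A E I K
Mark J: refs=null null, marked=A E I J K
Mark C: refs=J, marked=A C E I J K
Mark D: refs=null K G, marked=A C D E I J K
Mark L: refs=E, marked=A C D E I J K L
Mark G: refs=C, marked=A C D E G I J K L
Unmarked (collected): B F H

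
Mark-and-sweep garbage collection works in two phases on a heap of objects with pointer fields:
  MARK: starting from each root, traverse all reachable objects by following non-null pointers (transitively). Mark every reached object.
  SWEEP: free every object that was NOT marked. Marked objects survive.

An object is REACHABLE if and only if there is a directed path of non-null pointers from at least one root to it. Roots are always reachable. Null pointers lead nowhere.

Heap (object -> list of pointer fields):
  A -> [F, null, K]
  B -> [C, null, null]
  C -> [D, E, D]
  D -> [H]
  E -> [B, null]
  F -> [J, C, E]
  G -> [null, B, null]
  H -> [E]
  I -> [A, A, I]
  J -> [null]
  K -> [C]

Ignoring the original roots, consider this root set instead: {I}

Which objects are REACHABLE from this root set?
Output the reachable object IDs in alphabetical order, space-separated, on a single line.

Answer: A B C D E F H I J K

Derivation:
Roots: I
Mark I: refs=A A I, marked=I
Mark A: refs=F null K, marked=A I
Mark F: refs=J C E, marked=A F I
Mark K: refs=C, marked=A F I K
Mark J: refs=null, marked=A F I J K
Mark C: refs=D E D, marked=A C F I J K
Mark E: refs=B null, marked=A C E F I J K
Mark D: refs=H, marked=A C D E F I J K
Mark B: refs=C null null, marked=A B C D E F I J K
Mark H: refs=E, marked=A B C D E F H I J K
Unmarked (collected): G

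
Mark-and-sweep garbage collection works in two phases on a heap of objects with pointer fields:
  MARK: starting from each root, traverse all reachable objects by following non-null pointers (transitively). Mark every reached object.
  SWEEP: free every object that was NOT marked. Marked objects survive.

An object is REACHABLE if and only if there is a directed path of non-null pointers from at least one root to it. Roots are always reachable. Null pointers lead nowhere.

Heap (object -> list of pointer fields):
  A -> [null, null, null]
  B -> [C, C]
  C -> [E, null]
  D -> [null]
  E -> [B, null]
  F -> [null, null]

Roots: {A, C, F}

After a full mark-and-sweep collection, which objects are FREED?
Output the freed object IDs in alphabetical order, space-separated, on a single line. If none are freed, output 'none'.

Roots: A C F
Mark A: refs=null null null, marked=A
Mark C: refs=E null, marked=A C
Mark F: refs=null null, marked=A C F
Mark E: refs=B null, marked=A C E F
Mark B: refs=C C, marked=A B C E F
Unmarked (collected): D

Answer: D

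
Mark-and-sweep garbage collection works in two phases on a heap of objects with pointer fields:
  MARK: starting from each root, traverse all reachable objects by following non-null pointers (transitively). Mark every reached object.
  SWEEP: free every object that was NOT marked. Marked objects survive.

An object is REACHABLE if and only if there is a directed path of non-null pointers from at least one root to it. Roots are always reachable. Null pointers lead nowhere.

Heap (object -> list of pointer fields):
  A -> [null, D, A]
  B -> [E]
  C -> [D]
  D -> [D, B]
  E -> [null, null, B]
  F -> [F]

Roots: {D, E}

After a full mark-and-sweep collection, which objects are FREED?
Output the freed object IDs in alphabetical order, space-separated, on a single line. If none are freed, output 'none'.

Answer: A C F

Derivation:
Roots: D E
Mark D: refs=D B, marked=D
Mark E: refs=null null B, marked=D E
Mark B: refs=E, marked=B D E
Unmarked (collected): A C F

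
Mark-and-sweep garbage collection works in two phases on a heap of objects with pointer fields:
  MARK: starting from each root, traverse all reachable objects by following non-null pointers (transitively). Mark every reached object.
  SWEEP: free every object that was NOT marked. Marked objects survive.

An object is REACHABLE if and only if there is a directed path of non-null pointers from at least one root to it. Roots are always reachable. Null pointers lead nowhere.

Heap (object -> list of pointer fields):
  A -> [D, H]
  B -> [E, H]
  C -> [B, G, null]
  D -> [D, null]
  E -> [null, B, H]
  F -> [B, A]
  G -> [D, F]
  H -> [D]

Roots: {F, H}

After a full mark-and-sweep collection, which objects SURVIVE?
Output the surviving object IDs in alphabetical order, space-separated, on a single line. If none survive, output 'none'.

Answer: A B D E F H

Derivation:
Roots: F H
Mark F: refs=B A, marked=F
Mark H: refs=D, marked=F H
Mark B: refs=E H, marked=B F H
Mark A: refs=D H, marked=A B F H
Mark D: refs=D null, marked=A B D F H
Mark E: refs=null B H, marked=A B D E F H
Unmarked (collected): C G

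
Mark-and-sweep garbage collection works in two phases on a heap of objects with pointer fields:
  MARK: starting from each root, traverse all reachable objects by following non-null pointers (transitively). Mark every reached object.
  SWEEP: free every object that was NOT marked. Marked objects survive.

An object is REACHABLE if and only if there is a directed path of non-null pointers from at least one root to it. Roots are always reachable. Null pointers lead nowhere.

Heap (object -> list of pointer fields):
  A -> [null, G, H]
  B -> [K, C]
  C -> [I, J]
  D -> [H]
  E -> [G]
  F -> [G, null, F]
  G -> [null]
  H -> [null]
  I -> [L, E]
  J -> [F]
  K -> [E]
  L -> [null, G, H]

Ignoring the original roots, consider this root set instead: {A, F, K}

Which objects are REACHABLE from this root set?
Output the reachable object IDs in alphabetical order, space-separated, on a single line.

Roots: A F K
Mark A: refs=null G H, marked=A
Mark F: refs=G null F, marked=A F
Mark K: refs=E, marked=A F K
Mark G: refs=null, marked=A F G K
Mark H: refs=null, marked=A F G H K
Mark E: refs=G, marked=A E F G H K
Unmarked (collected): B C D I J L

Answer: A E F G H K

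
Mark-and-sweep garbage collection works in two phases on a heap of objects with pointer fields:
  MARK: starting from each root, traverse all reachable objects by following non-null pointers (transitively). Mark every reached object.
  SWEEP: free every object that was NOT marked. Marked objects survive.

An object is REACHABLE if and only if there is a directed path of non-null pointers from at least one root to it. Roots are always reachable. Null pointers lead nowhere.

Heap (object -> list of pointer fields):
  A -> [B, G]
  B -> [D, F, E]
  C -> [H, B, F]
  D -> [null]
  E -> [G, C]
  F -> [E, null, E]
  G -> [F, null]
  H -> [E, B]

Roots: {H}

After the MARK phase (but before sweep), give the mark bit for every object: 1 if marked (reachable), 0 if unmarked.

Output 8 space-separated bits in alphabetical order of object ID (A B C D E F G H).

Answer: 0 1 1 1 1 1 1 1

Derivation:
Roots: H
Mark H: refs=E B, marked=H
Mark E: refs=G C, marked=E H
Mark B: refs=D F E, marked=B E H
Mark G: refs=F null, marked=B E G H
Mark C: refs=H B F, marked=B C E G H
Mark D: refs=null, marked=B C D E G H
Mark F: refs=E null E, marked=B C D E F G H
Unmarked (collected): A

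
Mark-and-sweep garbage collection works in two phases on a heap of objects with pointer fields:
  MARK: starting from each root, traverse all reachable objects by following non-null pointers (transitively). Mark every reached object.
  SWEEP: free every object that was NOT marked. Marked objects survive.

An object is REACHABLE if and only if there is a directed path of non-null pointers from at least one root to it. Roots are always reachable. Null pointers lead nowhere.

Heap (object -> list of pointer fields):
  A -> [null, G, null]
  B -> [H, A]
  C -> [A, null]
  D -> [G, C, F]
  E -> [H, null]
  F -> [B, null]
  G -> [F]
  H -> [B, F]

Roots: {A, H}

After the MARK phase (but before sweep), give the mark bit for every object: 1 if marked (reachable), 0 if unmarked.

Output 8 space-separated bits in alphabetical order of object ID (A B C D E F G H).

Roots: A H
Mark A: refs=null G null, marked=A
Mark H: refs=B F, marked=A H
Mark G: refs=F, marked=A G H
Mark B: refs=H A, marked=A B G H
Mark F: refs=B null, marked=A B F G H
Unmarked (collected): C D E

Answer: 1 1 0 0 0 1 1 1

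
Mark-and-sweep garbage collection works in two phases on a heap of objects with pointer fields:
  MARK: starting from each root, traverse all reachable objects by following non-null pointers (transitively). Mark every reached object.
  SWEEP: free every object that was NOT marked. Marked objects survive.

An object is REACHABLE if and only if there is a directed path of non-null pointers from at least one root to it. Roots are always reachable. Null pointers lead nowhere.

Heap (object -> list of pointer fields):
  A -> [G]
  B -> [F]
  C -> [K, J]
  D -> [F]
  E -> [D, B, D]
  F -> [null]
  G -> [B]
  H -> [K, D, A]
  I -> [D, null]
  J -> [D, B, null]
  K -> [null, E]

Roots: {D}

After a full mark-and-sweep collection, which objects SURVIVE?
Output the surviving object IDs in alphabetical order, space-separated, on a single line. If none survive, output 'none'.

Answer: D F

Derivation:
Roots: D
Mark D: refs=F, marked=D
Mark F: refs=null, marked=D F
Unmarked (collected): A B C E G H I J K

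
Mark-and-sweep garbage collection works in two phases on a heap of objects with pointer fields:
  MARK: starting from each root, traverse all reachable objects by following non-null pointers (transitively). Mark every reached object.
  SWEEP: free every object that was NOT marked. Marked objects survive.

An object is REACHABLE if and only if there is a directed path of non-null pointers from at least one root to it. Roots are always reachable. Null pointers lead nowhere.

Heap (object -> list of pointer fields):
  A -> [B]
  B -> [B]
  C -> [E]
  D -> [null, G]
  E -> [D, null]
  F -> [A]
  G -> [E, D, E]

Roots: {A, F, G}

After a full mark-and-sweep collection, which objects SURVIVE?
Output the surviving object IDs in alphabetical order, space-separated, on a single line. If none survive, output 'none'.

Roots: A F G
Mark A: refs=B, marked=A
Mark F: refs=A, marked=A F
Mark G: refs=E D E, marked=A F G
Mark B: refs=B, marked=A B F G
Mark E: refs=D null, marked=A B E F G
Mark D: refs=null G, marked=A B D E F G
Unmarked (collected): C

Answer: A B D E F G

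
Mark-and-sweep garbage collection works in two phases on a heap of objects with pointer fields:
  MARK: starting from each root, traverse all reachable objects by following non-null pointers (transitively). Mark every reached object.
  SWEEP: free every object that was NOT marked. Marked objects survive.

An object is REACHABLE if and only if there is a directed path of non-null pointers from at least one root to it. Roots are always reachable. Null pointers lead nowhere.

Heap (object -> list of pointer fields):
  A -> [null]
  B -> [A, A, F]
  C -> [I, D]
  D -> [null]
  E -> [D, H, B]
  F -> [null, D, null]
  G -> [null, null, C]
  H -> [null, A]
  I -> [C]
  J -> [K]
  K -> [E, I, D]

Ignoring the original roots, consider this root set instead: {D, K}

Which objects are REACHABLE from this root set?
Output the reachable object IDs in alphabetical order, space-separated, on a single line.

Roots: D K
Mark D: refs=null, marked=D
Mark K: refs=E I D, marked=D K
Mark E: refs=D H B, marked=D E K
Mark I: refs=C, marked=D E I K
Mark H: refs=null A, marked=D E H I K
Mark B: refs=A A F, marked=B D E H I K
Mark C: refs=I D, marked=B C D E H I K
Mark A: refs=null, marked=A B C D E H I K
Mark F: refs=null D null, marked=A B C D E F H I K
Unmarked (collected): G J

Answer: A B C D E F H I K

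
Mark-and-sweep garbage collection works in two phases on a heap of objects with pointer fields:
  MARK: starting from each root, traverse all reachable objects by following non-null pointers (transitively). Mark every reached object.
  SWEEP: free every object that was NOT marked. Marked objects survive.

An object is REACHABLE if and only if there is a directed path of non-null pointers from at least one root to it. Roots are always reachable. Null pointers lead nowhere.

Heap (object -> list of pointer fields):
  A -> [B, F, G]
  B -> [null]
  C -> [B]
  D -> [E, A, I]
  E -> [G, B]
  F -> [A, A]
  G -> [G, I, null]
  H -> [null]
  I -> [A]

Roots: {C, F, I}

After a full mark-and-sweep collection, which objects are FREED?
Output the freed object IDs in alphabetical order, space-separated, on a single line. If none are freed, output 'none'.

Roots: C F I
Mark C: refs=B, marked=C
Mark F: refs=A A, marked=C F
Mark I: refs=A, marked=C F I
Mark B: refs=null, marked=B C F I
Mark A: refs=B F G, marked=A B C F I
Mark G: refs=G I null, marked=A B C F G I
Unmarked (collected): D E H

Answer: D E H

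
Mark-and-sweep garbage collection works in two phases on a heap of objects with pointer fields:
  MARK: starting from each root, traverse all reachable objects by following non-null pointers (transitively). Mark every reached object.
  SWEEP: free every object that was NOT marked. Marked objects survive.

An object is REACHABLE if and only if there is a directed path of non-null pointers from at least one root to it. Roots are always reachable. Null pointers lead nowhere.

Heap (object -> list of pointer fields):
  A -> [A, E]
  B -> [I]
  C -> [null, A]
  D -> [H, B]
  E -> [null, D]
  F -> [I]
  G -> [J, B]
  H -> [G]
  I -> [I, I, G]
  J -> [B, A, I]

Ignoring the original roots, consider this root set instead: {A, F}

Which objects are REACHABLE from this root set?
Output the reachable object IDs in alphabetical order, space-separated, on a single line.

Roots: A F
Mark A: refs=A E, marked=A
Mark F: refs=I, marked=A F
Mark E: refs=null D, marked=A E F
Mark I: refs=I I G, marked=A E F I
Mark D: refs=H B, marked=A D E F I
Mark G: refs=J B, marked=A D E F G I
Mark H: refs=G, marked=A D E F G H I
Mark B: refs=I, marked=A B D E F G H I
Mark J: refs=B A I, marked=A B D E F G H I J
Unmarked (collected): C

Answer: A B D E F G H I J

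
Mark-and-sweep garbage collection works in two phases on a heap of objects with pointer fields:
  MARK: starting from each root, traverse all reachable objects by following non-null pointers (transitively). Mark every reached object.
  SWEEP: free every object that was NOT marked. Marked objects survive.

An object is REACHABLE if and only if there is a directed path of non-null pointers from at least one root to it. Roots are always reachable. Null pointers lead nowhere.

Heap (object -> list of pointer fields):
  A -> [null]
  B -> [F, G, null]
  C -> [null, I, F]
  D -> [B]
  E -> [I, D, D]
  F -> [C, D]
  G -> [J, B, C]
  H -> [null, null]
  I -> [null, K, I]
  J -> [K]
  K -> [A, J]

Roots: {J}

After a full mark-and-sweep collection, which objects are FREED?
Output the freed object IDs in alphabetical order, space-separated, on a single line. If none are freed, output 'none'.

Roots: J
Mark J: refs=K, marked=J
Mark K: refs=A J, marked=J K
Mark A: refs=null, marked=A J K
Unmarked (collected): B C D E F G H I

Answer: B C D E F G H I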